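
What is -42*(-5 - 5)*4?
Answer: 1680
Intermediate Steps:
-42*(-5 - 5)*4 = -(-420)*4 = -42*(-10)*4 = 420*4 = 1680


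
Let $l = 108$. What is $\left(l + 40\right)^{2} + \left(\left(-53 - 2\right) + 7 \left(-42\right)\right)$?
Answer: $21555$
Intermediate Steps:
$\left(l + 40\right)^{2} + \left(\left(-53 - 2\right) + 7 \left(-42\right)\right) = \left(108 + 40\right)^{2} + \left(\left(-53 - 2\right) + 7 \left(-42\right)\right) = 148^{2} - 349 = 21904 - 349 = 21555$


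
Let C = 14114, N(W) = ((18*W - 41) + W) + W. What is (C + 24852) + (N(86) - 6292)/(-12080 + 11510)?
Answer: 22215233/570 ≈ 38974.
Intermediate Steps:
N(W) = -41 + 20*W (N(W) = ((-41 + 18*W) + W) + W = (-41 + 19*W) + W = -41 + 20*W)
(C + 24852) + (N(86) - 6292)/(-12080 + 11510) = (14114 + 24852) + ((-41 + 20*86) - 6292)/(-12080 + 11510) = 38966 + ((-41 + 1720) - 6292)/(-570) = 38966 + (1679 - 6292)*(-1/570) = 38966 - 4613*(-1/570) = 38966 + 4613/570 = 22215233/570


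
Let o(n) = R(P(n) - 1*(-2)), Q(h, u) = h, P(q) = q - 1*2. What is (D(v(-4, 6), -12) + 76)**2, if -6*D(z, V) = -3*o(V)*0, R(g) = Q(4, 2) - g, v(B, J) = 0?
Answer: 5776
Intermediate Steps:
P(q) = -2 + q (P(q) = q - 2 = -2 + q)
R(g) = 4 - g
o(n) = 4 - n (o(n) = 4 - ((-2 + n) - 1*(-2)) = 4 - ((-2 + n) + 2) = 4 - n)
D(z, V) = 0 (D(z, V) = -(-3*(4 - V))*0/6 = -(-12 + 3*V)*0/6 = -1/6*0 = 0)
(D(v(-4, 6), -12) + 76)**2 = (0 + 76)**2 = 76**2 = 5776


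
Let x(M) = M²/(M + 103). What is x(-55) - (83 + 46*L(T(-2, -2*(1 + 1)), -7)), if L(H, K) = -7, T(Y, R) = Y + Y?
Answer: 14497/48 ≈ 302.02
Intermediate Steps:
T(Y, R) = 2*Y
x(M) = M²/(103 + M)
x(-55) - (83 + 46*L(T(-2, -2*(1 + 1)), -7)) = (-55)²/(103 - 55) - (83 + 46*(-7)) = 3025/48 - (83 - 322) = 3025*(1/48) - 1*(-239) = 3025/48 + 239 = 14497/48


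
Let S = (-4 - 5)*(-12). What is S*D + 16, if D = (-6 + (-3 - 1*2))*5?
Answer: -5924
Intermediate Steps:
D = -55 (D = (-6 + (-3 - 2))*5 = (-6 - 5)*5 = -11*5 = -55)
S = 108 (S = -9*(-12) = 108)
S*D + 16 = 108*(-55) + 16 = -5940 + 16 = -5924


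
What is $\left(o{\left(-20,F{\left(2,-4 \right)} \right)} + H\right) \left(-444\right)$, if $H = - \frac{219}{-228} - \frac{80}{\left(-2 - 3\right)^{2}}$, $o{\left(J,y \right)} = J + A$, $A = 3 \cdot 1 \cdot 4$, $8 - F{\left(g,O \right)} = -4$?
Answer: $\frac{431901}{95} \approx 4546.3$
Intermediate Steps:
$F{\left(g,O \right)} = 12$ ($F{\left(g,O \right)} = 8 - -4 = 8 + 4 = 12$)
$A = 12$ ($A = 3 \cdot 4 = 12$)
$o{\left(J,y \right)} = 12 + J$ ($o{\left(J,y \right)} = J + 12 = 12 + J$)
$H = - \frac{851}{380}$ ($H = \left(-219\right) \left(- \frac{1}{228}\right) - \frac{80}{\left(-5\right)^{2}} = \frac{73}{76} - \frac{80}{25} = \frac{73}{76} - \frac{16}{5} = - \frac{851}{380} \approx -2.2395$)
$\left(o{\left(-20,F{\left(2,-4 \right)} \right)} + H\right) \left(-444\right) = \left(\left(12 - 20\right) - \frac{851}{380}\right) \left(-444\right) = \left(-8 - \frac{851}{380}\right) \left(-444\right) = \left(- \frac{3891}{380}\right) \left(-444\right) = \frac{431901}{95}$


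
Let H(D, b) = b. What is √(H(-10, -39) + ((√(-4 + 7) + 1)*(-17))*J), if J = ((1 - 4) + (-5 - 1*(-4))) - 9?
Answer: √(182 + 221*√3) ≈ 23.765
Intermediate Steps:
J = -13 (J = (-3 + (-5 + 4)) - 9 = (-3 - 1) - 9 = -4 - 9 = -13)
√(H(-10, -39) + ((√(-4 + 7) + 1)*(-17))*J) = √(-39 + ((√(-4 + 7) + 1)*(-17))*(-13)) = √(-39 + ((√3 + 1)*(-17))*(-13)) = √(-39 + ((1 + √3)*(-17))*(-13)) = √(-39 + (-17 - 17*√3)*(-13)) = √(-39 + (221 + 221*√3)) = √(182 + 221*√3)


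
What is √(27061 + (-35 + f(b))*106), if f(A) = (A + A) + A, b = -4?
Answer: √22079 ≈ 148.59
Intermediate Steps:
f(A) = 3*A (f(A) = 2*A + A = 3*A)
√(27061 + (-35 + f(b))*106) = √(27061 + (-35 + 3*(-4))*106) = √(27061 + (-35 - 12)*106) = √(27061 - 47*106) = √(27061 - 4982) = √22079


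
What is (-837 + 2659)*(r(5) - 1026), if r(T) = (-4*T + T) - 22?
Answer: -1936786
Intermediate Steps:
r(T) = -22 - 3*T (r(T) = -3*T - 22 = -22 - 3*T)
(-837 + 2659)*(r(5) - 1026) = (-837 + 2659)*((-22 - 3*5) - 1026) = 1822*((-22 - 15) - 1026) = 1822*(-37 - 1026) = 1822*(-1063) = -1936786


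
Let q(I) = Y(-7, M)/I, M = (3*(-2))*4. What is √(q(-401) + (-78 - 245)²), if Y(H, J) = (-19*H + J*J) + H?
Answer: √16775926027/401 ≈ 323.00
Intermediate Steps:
M = -24 (M = -6*4 = -24)
Y(H, J) = J² - 18*H (Y(H, J) = (-19*H + J²) + H = (J² - 19*H) + H = J² - 18*H)
q(I) = 702/I (q(I) = ((-24)² - 18*(-7))/I = (576 + 126)/I = 702/I)
√(q(-401) + (-78 - 245)²) = √(702/(-401) + (-78 - 245)²) = √(702*(-1/401) + (-323)²) = √(-702/401 + 104329) = √(41835227/401) = √16775926027/401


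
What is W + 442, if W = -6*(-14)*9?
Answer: 1198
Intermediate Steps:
W = 756 (W = 84*9 = 756)
W + 442 = 756 + 442 = 1198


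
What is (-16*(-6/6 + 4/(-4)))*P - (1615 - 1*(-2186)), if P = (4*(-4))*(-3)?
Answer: -2265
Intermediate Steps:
P = 48 (P = -16*(-3) = 48)
(-16*(-6/6 + 4/(-4)))*P - (1615 - 1*(-2186)) = -16*(-6/6 + 4/(-4))*48 - (1615 - 1*(-2186)) = -16*(-6*⅙ + 4*(-¼))*48 - (1615 + 2186) = -16*(-1 - 1)*48 - 1*3801 = -16*(-2)*48 - 3801 = 32*48 - 3801 = 1536 - 3801 = -2265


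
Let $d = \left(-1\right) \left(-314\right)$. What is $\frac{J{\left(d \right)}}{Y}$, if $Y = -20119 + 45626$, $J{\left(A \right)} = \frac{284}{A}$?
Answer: $\frac{142}{4004599} \approx 3.5459 \cdot 10^{-5}$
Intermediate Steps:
$d = 314$
$Y = 25507$
$\frac{J{\left(d \right)}}{Y} = \frac{284 \cdot \frac{1}{314}}{25507} = 284 \cdot \frac{1}{314} \cdot \frac{1}{25507} = \frac{142}{157} \cdot \frac{1}{25507} = \frac{142}{4004599}$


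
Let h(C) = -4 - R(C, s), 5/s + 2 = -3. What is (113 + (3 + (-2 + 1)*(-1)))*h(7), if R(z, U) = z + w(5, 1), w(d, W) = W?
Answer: -1404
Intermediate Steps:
s = -1 (s = 5/(-2 - 3) = 5/(-5) = 5*(-1/5) = -1)
R(z, U) = 1 + z (R(z, U) = z + 1 = 1 + z)
h(C) = -5 - C (h(C) = -4 - (1 + C) = -4 + (-1 - C) = -5 - C)
(113 + (3 + (-2 + 1)*(-1)))*h(7) = (113 + (3 + (-2 + 1)*(-1)))*(-5 - 1*7) = (113 + (3 - 1*(-1)))*(-5 - 7) = (113 + (3 + 1))*(-12) = (113 + 4)*(-12) = 117*(-12) = -1404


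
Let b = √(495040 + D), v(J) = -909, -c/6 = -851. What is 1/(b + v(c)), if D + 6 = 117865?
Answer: -909/213382 - √612899/213382 ≈ -0.0079289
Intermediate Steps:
D = 117859 (D = -6 + 117865 = 117859)
c = 5106 (c = -6*(-851) = 5106)
b = √612899 (b = √(495040 + 117859) = √612899 ≈ 782.88)
1/(b + v(c)) = 1/(√612899 - 909) = 1/(-909 + √612899)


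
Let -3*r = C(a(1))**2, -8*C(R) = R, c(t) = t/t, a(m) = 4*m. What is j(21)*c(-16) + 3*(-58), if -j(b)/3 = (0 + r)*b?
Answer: -675/4 ≈ -168.75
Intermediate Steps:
c(t) = 1
C(R) = -R/8
r = -1/12 (r = -(-1/2)**2/3 = -1/3*1/4 = -1/12 ≈ -0.083333)
j(b) = b/4 (j(b) = -3*(0 - 1/12)*b = -(-1)*b/4 = b/4)
j(21)*c(-16) + 3*(-58) = ((1/4)*21)*1 + 3*(-58) = (21/4)*1 - 174 = 21/4 - 174 = -675/4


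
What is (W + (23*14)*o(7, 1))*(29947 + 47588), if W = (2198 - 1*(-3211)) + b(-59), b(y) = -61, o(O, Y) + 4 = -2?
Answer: 264859560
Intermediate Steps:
o(O, Y) = -6 (o(O, Y) = -4 - 2 = -6)
W = 5348 (W = (2198 - 1*(-3211)) - 61 = (2198 + 3211) - 61 = 5409 - 61 = 5348)
(W + (23*14)*o(7, 1))*(29947 + 47588) = (5348 + (23*14)*(-6))*(29947 + 47588) = (5348 + 322*(-6))*77535 = (5348 - 1932)*77535 = 3416*77535 = 264859560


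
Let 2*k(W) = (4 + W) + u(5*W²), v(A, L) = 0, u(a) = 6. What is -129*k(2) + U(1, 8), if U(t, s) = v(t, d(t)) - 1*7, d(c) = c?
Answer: -781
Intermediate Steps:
U(t, s) = -7 (U(t, s) = 0 - 1*7 = 0 - 7 = -7)
k(W) = 5 + W/2 (k(W) = ((4 + W) + 6)/2 = (10 + W)/2 = 5 + W/2)
-129*k(2) + U(1, 8) = -129*(5 + (½)*2) - 7 = -129*(5 + 1) - 7 = -129*6 - 7 = -774 - 7 = -781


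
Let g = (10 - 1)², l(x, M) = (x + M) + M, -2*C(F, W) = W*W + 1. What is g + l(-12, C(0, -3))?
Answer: 59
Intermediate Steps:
C(F, W) = -½ - W²/2 (C(F, W) = -(W*W + 1)/2 = -(W² + 1)/2 = -(1 + W²)/2 = -½ - W²/2)
l(x, M) = x + 2*M (l(x, M) = (M + x) + M = x + 2*M)
g = 81 (g = 9² = 81)
g + l(-12, C(0, -3)) = 81 + (-12 + 2*(-½ - ½*(-3)²)) = 81 + (-12 + 2*(-½ - ½*9)) = 81 + (-12 + 2*(-½ - 9/2)) = 81 + (-12 + 2*(-5)) = 81 + (-12 - 10) = 81 - 22 = 59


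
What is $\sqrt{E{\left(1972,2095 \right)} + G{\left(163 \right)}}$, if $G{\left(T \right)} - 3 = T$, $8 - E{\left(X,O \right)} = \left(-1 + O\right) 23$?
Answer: $6 i \sqrt{1333} \approx 219.06 i$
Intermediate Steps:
$E{\left(X,O \right)} = 31 - 23 O$ ($E{\left(X,O \right)} = 8 - \left(-1 + O\right) 23 = 8 - \left(-23 + 23 O\right) = 31 - 23 O$)
$G{\left(T \right)} = 3 + T$
$\sqrt{E{\left(1972,2095 \right)} + G{\left(163 \right)}} = \sqrt{\left(31 - 48185\right) + \left(3 + 163\right)} = \sqrt{\left(31 - 48185\right) + 166} = \sqrt{-48154 + 166} = \sqrt{-47988} = 6 i \sqrt{1333}$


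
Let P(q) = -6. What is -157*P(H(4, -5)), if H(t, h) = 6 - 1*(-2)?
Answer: 942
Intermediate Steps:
H(t, h) = 8 (H(t, h) = 6 + 2 = 8)
-157*P(H(4, -5)) = -157*(-6) = 942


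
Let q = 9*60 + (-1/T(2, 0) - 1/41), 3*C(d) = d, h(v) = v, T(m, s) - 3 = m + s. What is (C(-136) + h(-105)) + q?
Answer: 239507/615 ≈ 389.44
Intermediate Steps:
T(m, s) = 3 + m + s (T(m, s) = 3 + (m + s) = 3 + m + s)
C(d) = d/3
q = 110654/205 (q = 9*60 + (-1/(3 + 2 + 0) - 1/41) = 540 + (-1/5 - 1*1/41) = 540 + (-1*⅕ - 1/41) = 540 + (-⅕ - 1/41) = 540 - 46/205 = 110654/205 ≈ 539.78)
(C(-136) + h(-105)) + q = ((⅓)*(-136) - 105) + 110654/205 = (-136/3 - 105) + 110654/205 = -451/3 + 110654/205 = 239507/615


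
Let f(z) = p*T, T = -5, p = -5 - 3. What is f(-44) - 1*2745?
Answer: -2705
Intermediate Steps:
p = -8
f(z) = 40 (f(z) = -8*(-5) = 40)
f(-44) - 1*2745 = 40 - 1*2745 = 40 - 2745 = -2705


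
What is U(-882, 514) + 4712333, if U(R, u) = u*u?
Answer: 4976529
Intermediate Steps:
U(R, u) = u**2
U(-882, 514) + 4712333 = 514**2 + 4712333 = 264196 + 4712333 = 4976529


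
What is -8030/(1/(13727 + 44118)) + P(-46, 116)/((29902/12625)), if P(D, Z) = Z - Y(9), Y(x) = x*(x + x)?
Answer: -6944670268225/14951 ≈ -4.6450e+8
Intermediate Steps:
Y(x) = 2*x**2 (Y(x) = x*(2*x) = 2*x**2)
P(D, Z) = -162 + Z (P(D, Z) = Z - 2*9**2 = Z - 2*81 = Z - 1*162 = Z - 162 = -162 + Z)
-8030/(1/(13727 + 44118)) + P(-46, 116)/((29902/12625)) = -8030/(1/(13727 + 44118)) + (-162 + 116)/((29902/12625)) = -8030/(1/57845) - 46/(29902*(1/12625)) = -8030/1/57845 - 46/29902/12625 = -8030*57845 - 46*12625/29902 = -464495350 - 290375/14951 = -6944670268225/14951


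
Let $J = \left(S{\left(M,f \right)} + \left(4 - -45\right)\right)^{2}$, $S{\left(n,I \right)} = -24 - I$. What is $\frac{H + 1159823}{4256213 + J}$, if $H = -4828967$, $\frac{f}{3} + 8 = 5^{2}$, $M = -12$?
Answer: $- \frac{1223048}{1418963} \approx -0.86193$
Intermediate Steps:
$f = 51$ ($f = -24 + 3 \cdot 5^{2} = -24 + 3 \cdot 25 = -24 + 75 = 51$)
$J = 676$ ($J = \left(\left(-24 - 51\right) + \left(4 - -45\right)\right)^{2} = \left(\left(-24 - 51\right) + \left(4 + 45\right)\right)^{2} = \left(-75 + 49\right)^{2} = \left(-26\right)^{2} = 676$)
$\frac{H + 1159823}{4256213 + J} = \frac{-4828967 + 1159823}{4256213 + 676} = - \frac{3669144}{4256889} = \left(-3669144\right) \frac{1}{4256889} = - \frac{1223048}{1418963}$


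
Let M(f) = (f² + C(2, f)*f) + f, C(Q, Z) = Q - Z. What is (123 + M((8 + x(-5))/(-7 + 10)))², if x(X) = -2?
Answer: 16641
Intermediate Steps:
M(f) = f + f² + f*(2 - f) (M(f) = (f² + (2 - f)*f) + f = (f² + f*(2 - f)) + f = f + f² + f*(2 - f))
(123 + M((8 + x(-5))/(-7 + 10)))² = (123 + 3*((8 - 2)/(-7 + 10)))² = (123 + 3*(6/3))² = (123 + 3*(6*(⅓)))² = (123 + 3*2)² = (123 + 6)² = 129² = 16641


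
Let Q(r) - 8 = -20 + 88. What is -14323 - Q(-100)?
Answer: -14399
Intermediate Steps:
Q(r) = 76 (Q(r) = 8 + (-20 + 88) = 8 + 68 = 76)
-14323 - Q(-100) = -14323 - 1*76 = -14323 - 76 = -14399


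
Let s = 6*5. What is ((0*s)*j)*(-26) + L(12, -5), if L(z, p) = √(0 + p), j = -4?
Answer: I*√5 ≈ 2.2361*I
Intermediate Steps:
s = 30
L(z, p) = √p
((0*s)*j)*(-26) + L(12, -5) = ((0*30)*(-4))*(-26) + √(-5) = (0*(-4))*(-26) + I*√5 = 0*(-26) + I*√5 = 0 + I*√5 = I*√5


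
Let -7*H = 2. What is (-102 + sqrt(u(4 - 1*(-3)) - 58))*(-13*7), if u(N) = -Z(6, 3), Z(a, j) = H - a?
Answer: 9282 - 13*I*sqrt(2534) ≈ 9282.0 - 654.41*I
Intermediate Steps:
H = -2/7 (H = -1/7*2 = -2/7 ≈ -0.28571)
Z(a, j) = -2/7 - a
u(N) = 44/7 (u(N) = -(-2/7 - 1*6) = -(-2/7 - 6) = -1*(-44/7) = 44/7)
(-102 + sqrt(u(4 - 1*(-3)) - 58))*(-13*7) = (-102 + sqrt(44/7 - 58))*(-13*7) = (-102 + sqrt(-362/7))*(-91) = (-102 + I*sqrt(2534)/7)*(-91) = 9282 - 13*I*sqrt(2534)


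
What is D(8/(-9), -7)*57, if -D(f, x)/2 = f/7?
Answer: 304/21 ≈ 14.476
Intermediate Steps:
D(f, x) = -2*f/7
D(8/(-9), -7)*57 = -16/(7*(-9))*57 = -16*(-1)/(7*9)*57 = -2/7*(-8/9)*57 = (16/63)*57 = 304/21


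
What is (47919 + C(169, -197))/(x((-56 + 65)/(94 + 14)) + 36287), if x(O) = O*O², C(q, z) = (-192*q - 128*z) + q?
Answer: 70599168/62703937 ≈ 1.1259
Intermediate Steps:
C(q, z) = -191*q - 128*z
x(O) = O³
(47919 + C(169, -197))/(x((-56 + 65)/(94 + 14)) + 36287) = (47919 + (-191*169 - 128*(-197)))/(((-56 + 65)/(94 + 14))³ + 36287) = (47919 + (-32279 + 25216))/((9/108)³ + 36287) = (47919 - 7063)/((9*(1/108))³ + 36287) = 40856/((1/12)³ + 36287) = 40856/(1/1728 + 36287) = 40856/(62703937/1728) = 40856*(1728/62703937) = 70599168/62703937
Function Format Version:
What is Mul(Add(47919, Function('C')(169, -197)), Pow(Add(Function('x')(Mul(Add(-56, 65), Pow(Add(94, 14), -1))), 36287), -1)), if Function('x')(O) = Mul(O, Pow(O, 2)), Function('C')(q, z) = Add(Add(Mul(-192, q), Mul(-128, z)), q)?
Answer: Rational(70599168, 62703937) ≈ 1.1259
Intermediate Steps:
Function('C')(q, z) = Add(Mul(-191, q), Mul(-128, z))
Function('x')(O) = Pow(O, 3)
Mul(Add(47919, Function('C')(169, -197)), Pow(Add(Function('x')(Mul(Add(-56, 65), Pow(Add(94, 14), -1))), 36287), -1)) = Mul(Add(47919, Add(Mul(-191, 169), Mul(-128, -197))), Pow(Add(Pow(Mul(Add(-56, 65), Pow(Add(94, 14), -1)), 3), 36287), -1)) = Mul(Add(47919, Add(-32279, 25216)), Pow(Add(Pow(Mul(9, Pow(108, -1)), 3), 36287), -1)) = Mul(Add(47919, -7063), Pow(Add(Pow(Mul(9, Rational(1, 108)), 3), 36287), -1)) = Mul(40856, Pow(Add(Pow(Rational(1, 12), 3), 36287), -1)) = Mul(40856, Pow(Add(Rational(1, 1728), 36287), -1)) = Mul(40856, Pow(Rational(62703937, 1728), -1)) = Mul(40856, Rational(1728, 62703937)) = Rational(70599168, 62703937)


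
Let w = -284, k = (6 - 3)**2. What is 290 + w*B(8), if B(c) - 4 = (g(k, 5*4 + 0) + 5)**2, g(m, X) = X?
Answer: -178346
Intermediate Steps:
k = 9 (k = 3**2 = 9)
B(c) = 629 (B(c) = 4 + ((5*4 + 0) + 5)**2 = 4 + ((20 + 0) + 5)**2 = 4 + (20 + 5)**2 = 4 + 25**2 = 4 + 625 = 629)
290 + w*B(8) = 290 - 284*629 = 290 - 178636 = -178346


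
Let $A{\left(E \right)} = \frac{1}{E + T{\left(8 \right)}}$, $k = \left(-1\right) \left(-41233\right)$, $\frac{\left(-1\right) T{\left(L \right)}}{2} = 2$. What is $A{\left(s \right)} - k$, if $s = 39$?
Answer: $- \frac{1443154}{35} \approx -41233.0$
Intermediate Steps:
$T{\left(L \right)} = -4$ ($T{\left(L \right)} = \left(-2\right) 2 = -4$)
$k = 41233$
$A{\left(E \right)} = \frac{1}{-4 + E}$ ($A{\left(E \right)} = \frac{1}{E - 4} = \frac{1}{-4 + E}$)
$A{\left(s \right)} - k = \frac{1}{-4 + 39} - 41233 = \frac{1}{35} - 41233 = - \frac{1443154}{35}$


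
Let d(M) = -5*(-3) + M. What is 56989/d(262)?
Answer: 56989/277 ≈ 205.74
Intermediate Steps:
d(M) = 15 + M
56989/d(262) = 56989/(15 + 262) = 56989/277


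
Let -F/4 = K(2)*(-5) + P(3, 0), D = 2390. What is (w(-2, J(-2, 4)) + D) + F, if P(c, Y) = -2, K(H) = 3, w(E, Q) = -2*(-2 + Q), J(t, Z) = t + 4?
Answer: 2458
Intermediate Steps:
J(t, Z) = 4 + t
w(E, Q) = 4 - 2*Q
F = 68 (F = -4*(3*(-5) - 2) = -4*(-15 - 2) = -4*(-17) = 68)
(w(-2, J(-2, 4)) + D) + F = ((4 - 2*(4 - 2)) + 2390) + 68 = ((4 - 2*2) + 2390) + 68 = ((4 - 4) + 2390) + 68 = (0 + 2390) + 68 = 2390 + 68 = 2458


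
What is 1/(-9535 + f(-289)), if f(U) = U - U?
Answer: -1/9535 ≈ -0.00010488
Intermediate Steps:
f(U) = 0
1/(-9535 + f(-289)) = 1/(-9535 + 0) = 1/(-9535) = -1/9535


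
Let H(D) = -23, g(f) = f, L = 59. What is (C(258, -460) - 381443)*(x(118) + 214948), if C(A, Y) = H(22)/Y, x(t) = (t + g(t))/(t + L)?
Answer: -409954539036/5 ≈ -8.1991e+10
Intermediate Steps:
x(t) = 2*t/(59 + t) (x(t) = (t + t)/(t + 59) = (2*t)/(59 + t) = 2*t/(59 + t))
C(A, Y) = -23/Y
(C(258, -460) - 381443)*(x(118) + 214948) = (-23/(-460) - 381443)*(2*118/(59 + 118) + 214948) = (-23*(-1/460) - 381443)*(2*118/177 + 214948) = (1/20 - 381443)*(2*118*(1/177) + 214948) = -7628859*(4/3 + 214948)/20 = -7628859/20*644848/3 = -409954539036/5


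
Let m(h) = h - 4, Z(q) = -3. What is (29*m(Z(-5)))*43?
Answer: -8729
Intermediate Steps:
m(h) = -4 + h
(29*m(Z(-5)))*43 = (29*(-4 - 3))*43 = (29*(-7))*43 = -203*43 = -8729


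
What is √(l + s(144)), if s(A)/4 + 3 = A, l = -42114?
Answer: 5*I*√1662 ≈ 203.84*I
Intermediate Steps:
s(A) = -12 + 4*A
√(l + s(144)) = √(-42114 + (-12 + 4*144)) = √(-42114 + (-12 + 576)) = √(-42114 + 564) = √(-41550) = 5*I*√1662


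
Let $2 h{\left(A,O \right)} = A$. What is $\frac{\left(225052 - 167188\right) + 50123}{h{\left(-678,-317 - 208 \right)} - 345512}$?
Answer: $- \frac{9817}{31441} \approx -0.31224$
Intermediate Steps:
$h{\left(A,O \right)} = \frac{A}{2}$
$\frac{\left(225052 - 167188\right) + 50123}{h{\left(-678,-317 - 208 \right)} - 345512} = \frac{\left(225052 - 167188\right) + 50123}{\frac{1}{2} \left(-678\right) - 345512} = \frac{57864 + 50123}{-339 - 345512} = \frac{107987}{-345851} = 107987 \left(- \frac{1}{345851}\right) = - \frac{9817}{31441}$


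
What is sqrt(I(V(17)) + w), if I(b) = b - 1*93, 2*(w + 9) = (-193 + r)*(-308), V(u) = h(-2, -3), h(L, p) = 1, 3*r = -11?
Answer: sqrt(271671)/3 ≈ 173.74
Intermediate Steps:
r = -11/3 (r = (1/3)*(-11) = -11/3 ≈ -3.6667)
V(u) = 1
w = 90833/3 (w = -9 + ((-193 - 11/3)*(-308))/2 = -9 + (-590/3*(-308))/2 = -9 + (1/2)*(181720/3) = -9 + 90860/3 = 90833/3 ≈ 30278.)
I(b) = -93 + b (I(b) = b - 93 = -93 + b)
sqrt(I(V(17)) + w) = sqrt((-93 + 1) + 90833/3) = sqrt(-92 + 90833/3) = sqrt(90557/3) = sqrt(271671)/3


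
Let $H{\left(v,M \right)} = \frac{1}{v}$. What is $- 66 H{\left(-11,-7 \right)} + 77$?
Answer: $83$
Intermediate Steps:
$- 66 H{\left(-11,-7 \right)} + 77 = - \frac{66}{-11} + 77 = \left(-66\right) \left(- \frac{1}{11}\right) + 77 = 6 + 77 = 83$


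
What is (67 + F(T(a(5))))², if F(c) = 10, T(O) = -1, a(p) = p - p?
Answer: 5929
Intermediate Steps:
a(p) = 0
(67 + F(T(a(5))))² = (67 + 10)² = 77² = 5929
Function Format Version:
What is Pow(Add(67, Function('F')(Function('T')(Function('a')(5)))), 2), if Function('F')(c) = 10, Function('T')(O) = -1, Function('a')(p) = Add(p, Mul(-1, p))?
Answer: 5929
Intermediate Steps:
Function('a')(p) = 0
Pow(Add(67, Function('F')(Function('T')(Function('a')(5)))), 2) = Pow(Add(67, 10), 2) = Pow(77, 2) = 5929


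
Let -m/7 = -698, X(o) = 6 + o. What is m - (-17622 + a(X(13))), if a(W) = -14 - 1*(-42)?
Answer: 22480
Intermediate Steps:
a(W) = 28 (a(W) = -14 + 42 = 28)
m = 4886 (m = -7*(-698) = 4886)
m - (-17622 + a(X(13))) = 4886 - (-17622 + 28) = 4886 - 1*(-17594) = 4886 + 17594 = 22480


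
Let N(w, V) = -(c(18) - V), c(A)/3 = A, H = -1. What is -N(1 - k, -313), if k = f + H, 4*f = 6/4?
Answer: 367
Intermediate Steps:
c(A) = 3*A
f = 3/8 (f = (6/4)/4 = (6*(¼))/4 = (¼)*(3/2) = 3/8 ≈ 0.37500)
k = -5/8 (k = 3/8 - 1 = -5/8 ≈ -0.62500)
N(w, V) = -54 + V (N(w, V) = -(3*18 - V) = -(54 - V) = -54 + V)
-N(1 - k, -313) = -(-54 - 313) = -1*(-367) = 367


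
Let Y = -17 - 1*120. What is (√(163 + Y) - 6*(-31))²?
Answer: (186 + √26)² ≈ 36519.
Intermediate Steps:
Y = -137 (Y = -17 - 120 = -137)
(√(163 + Y) - 6*(-31))² = (√(163 - 137) - 6*(-31))² = (√26 + 186)² = (186 + √26)²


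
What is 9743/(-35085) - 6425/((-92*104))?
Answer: 132200101/335693280 ≈ 0.39381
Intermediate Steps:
9743/(-35085) - 6425/((-92*104)) = 9743*(-1/35085) - 6425/(-9568) = -9743/35085 - 6425*(-1/9568) = -9743/35085 + 6425/9568 = 132200101/335693280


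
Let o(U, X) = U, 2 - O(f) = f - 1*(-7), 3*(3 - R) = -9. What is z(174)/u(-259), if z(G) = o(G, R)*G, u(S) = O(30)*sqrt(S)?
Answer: 30276*I*sqrt(259)/9065 ≈ 53.75*I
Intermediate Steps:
R = 6 (R = 3 - 1/3*(-9) = 3 + 3 = 6)
O(f) = -5 - f (O(f) = 2 - (f - 1*(-7)) = 2 - (f + 7) = 2 - (7 + f) = 2 + (-7 - f) = -5 - f)
u(S) = -35*sqrt(S) (u(S) = (-5 - 1*30)*sqrt(S) = (-5 - 30)*sqrt(S) = -35*sqrt(S))
z(G) = G**2 (z(G) = G*G = G**2)
z(174)/u(-259) = 174**2/((-35*I*sqrt(259))) = 30276/((-35*I*sqrt(259))) = 30276*(I*sqrt(259)/9065) = 30276*I*sqrt(259)/9065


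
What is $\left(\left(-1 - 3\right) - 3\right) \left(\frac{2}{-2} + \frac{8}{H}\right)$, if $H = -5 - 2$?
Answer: $15$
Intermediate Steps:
$H = -7$
$\left(\left(-1 - 3\right) - 3\right) \left(\frac{2}{-2} + \frac{8}{H}\right) = \left(\left(-1 - 3\right) - 3\right) \left(\frac{2}{-2} + \frac{8}{-7}\right) = \left(\left(-1 - 3\right) + \left(-4 + 1\right)\right) \left(2 \left(- \frac{1}{2}\right) + 8 \left(- \frac{1}{7}\right)\right) = \left(-4 - 3\right) \left(-1 - \frac{8}{7}\right) = \left(-7\right) \left(- \frac{15}{7}\right) = 15$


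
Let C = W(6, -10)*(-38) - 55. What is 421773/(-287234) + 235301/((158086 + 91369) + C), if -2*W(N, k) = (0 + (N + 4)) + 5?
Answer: -37723944071/71718021290 ≈ -0.52600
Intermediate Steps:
W(N, k) = -9/2 - N/2 (W(N, k) = -((0 + (N + 4)) + 5)/2 = -((0 + (4 + N)) + 5)/2 = -((4 + N) + 5)/2 = -(9 + N)/2 = -9/2 - N/2)
C = 230 (C = (-9/2 - ½*6)*(-38) - 55 = (-9/2 - 3)*(-38) - 55 = -15/2*(-38) - 55 = 285 - 55 = 230)
421773/(-287234) + 235301/((158086 + 91369) + C) = 421773/(-287234) + 235301/((158086 + 91369) + 230) = 421773*(-1/287234) + 235301/(249455 + 230) = -421773/287234 + 235301/249685 = -37723944071/71718021290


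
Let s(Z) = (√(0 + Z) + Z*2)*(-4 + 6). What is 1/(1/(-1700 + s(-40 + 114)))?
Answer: -1404 + 2*√74 ≈ -1386.8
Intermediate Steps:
s(Z) = 2*√Z + 4*Z (s(Z) = (√Z + 2*Z)*2 = 2*√Z + 4*Z)
1/(1/(-1700 + s(-40 + 114))) = 1/(1/(-1700 + (2*√(-40 + 114) + 4*(-40 + 114)))) = 1/(1/(-1700 + (2*√74 + 4*74))) = 1/(1/(-1700 + (2*√74 + 296))) = 1/(1/(-1700 + (296 + 2*√74))) = 1/(1/(-1404 + 2*√74)) = -1404 + 2*√74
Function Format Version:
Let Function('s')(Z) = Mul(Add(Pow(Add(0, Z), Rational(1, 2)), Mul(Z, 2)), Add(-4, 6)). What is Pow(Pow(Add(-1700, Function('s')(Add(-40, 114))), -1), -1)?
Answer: Add(-1404, Mul(2, Pow(74, Rational(1, 2)))) ≈ -1386.8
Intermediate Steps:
Function('s')(Z) = Add(Mul(2, Pow(Z, Rational(1, 2))), Mul(4, Z)) (Function('s')(Z) = Mul(Add(Pow(Z, Rational(1, 2)), Mul(2, Z)), 2) = Add(Mul(2, Pow(Z, Rational(1, 2))), Mul(4, Z)))
Pow(Pow(Add(-1700, Function('s')(Add(-40, 114))), -1), -1) = Pow(Pow(Add(-1700, Add(Mul(2, Pow(Add(-40, 114), Rational(1, 2))), Mul(4, Add(-40, 114)))), -1), -1) = Pow(Pow(Add(-1700, Add(Mul(2, Pow(74, Rational(1, 2))), Mul(4, 74))), -1), -1) = Pow(Pow(Add(-1700, Add(Mul(2, Pow(74, Rational(1, 2))), 296)), -1), -1) = Pow(Pow(Add(-1700, Add(296, Mul(2, Pow(74, Rational(1, 2))))), -1), -1) = Pow(Pow(Add(-1404, Mul(2, Pow(74, Rational(1, 2)))), -1), -1) = Add(-1404, Mul(2, Pow(74, Rational(1, 2))))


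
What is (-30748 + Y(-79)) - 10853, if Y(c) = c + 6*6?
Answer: -41644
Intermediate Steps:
Y(c) = 36 + c (Y(c) = c + 36 = 36 + c)
(-30748 + Y(-79)) - 10853 = (-30748 + (36 - 79)) - 10853 = (-30748 - 43) - 10853 = -30791 - 10853 = -41644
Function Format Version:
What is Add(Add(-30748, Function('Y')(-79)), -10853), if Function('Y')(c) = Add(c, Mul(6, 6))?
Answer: -41644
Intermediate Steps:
Function('Y')(c) = Add(36, c) (Function('Y')(c) = Add(c, 36) = Add(36, c))
Add(Add(-30748, Function('Y')(-79)), -10853) = Add(Add(-30748, Add(36, -79)), -10853) = Add(Add(-30748, -43), -10853) = Add(-30791, -10853) = -41644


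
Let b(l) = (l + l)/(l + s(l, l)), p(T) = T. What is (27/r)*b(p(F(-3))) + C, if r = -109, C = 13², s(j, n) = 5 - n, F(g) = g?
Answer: 92267/545 ≈ 169.30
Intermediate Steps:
C = 169
b(l) = 2*l/5 (b(l) = (l + l)/(l + (5 - l)) = (2*l)/5 = (2*l)*(⅕) = 2*l/5)
(27/r)*b(p(F(-3))) + C = (27/(-109))*((⅖)*(-3)) + 169 = (27*(-1/109))*(-6/5) + 169 = -27/109*(-6/5) + 169 = 162/545 + 169 = 92267/545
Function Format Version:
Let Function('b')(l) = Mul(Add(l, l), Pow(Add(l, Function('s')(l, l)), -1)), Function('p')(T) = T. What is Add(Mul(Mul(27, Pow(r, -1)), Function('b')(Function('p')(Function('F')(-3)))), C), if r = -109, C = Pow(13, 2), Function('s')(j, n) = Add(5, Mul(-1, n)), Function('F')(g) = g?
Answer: Rational(92267, 545) ≈ 169.30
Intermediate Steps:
C = 169
Function('b')(l) = Mul(Rational(2, 5), l) (Function('b')(l) = Mul(Add(l, l), Pow(Add(l, Add(5, Mul(-1, l))), -1)) = Mul(Mul(2, l), Pow(5, -1)) = Mul(Mul(2, l), Rational(1, 5)) = Mul(Rational(2, 5), l))
Add(Mul(Mul(27, Pow(r, -1)), Function('b')(Function('p')(Function('F')(-3)))), C) = Add(Mul(Mul(27, Pow(-109, -1)), Mul(Rational(2, 5), -3)), 169) = Add(Mul(Mul(27, Rational(-1, 109)), Rational(-6, 5)), 169) = Add(Mul(Rational(-27, 109), Rational(-6, 5)), 169) = Add(Rational(162, 545), 169) = Rational(92267, 545)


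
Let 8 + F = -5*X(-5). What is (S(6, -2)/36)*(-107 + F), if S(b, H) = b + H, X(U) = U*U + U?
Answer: -215/9 ≈ -23.889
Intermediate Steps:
X(U) = U + U² (X(U) = U² + U = U + U²)
S(b, H) = H + b
F = -108 (F = -8 - (-25)*(1 - 5) = -8 - (-25)*(-4) = -8 - 5*20 = -8 - 100 = -108)
(S(6, -2)/36)*(-107 + F) = ((-2 + 6)/36)*(-107 - 108) = (4*(1/36))*(-215) = (⅑)*(-215) = -215/9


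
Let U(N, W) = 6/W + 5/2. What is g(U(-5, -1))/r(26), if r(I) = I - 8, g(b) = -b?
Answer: 7/36 ≈ 0.19444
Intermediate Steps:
U(N, W) = 5/2 + 6/W (U(N, W) = 6/W + 5*(½) = 6/W + 5/2 = 5/2 + 6/W)
r(I) = -8 + I
g(U(-5, -1))/r(26) = (-(5/2 + 6/(-1)))/(-8 + 26) = -(5/2 + 6*(-1))/18 = -(5/2 - 6)*(1/18) = -1*(-7/2)*(1/18) = (7/2)*(1/18) = 7/36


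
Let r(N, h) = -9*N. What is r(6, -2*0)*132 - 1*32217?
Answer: -39345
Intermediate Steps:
r(6, -2*0)*132 - 1*32217 = -9*6*132 - 1*32217 = -54*132 - 32217 = -7128 - 32217 = -39345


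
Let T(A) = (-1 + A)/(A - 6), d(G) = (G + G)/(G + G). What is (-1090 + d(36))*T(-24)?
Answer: -1815/2 ≈ -907.50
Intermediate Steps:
d(G) = 1 (d(G) = (2*G)/((2*G)) = (2*G)*(1/(2*G)) = 1)
T(A) = (-1 + A)/(-6 + A)
(-1090 + d(36))*T(-24) = (-1090 + 1)*((-1 - 24)/(-6 - 24)) = -1089*(-25)/(-30) = -(-363)*(-25)/10 = -1089*⅚ = -1815/2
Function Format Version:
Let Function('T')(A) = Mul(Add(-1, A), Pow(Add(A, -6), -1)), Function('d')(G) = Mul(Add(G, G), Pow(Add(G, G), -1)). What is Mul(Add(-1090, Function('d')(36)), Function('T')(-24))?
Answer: Rational(-1815, 2) ≈ -907.50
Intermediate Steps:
Function('d')(G) = 1 (Function('d')(G) = Mul(Mul(2, G), Pow(Mul(2, G), -1)) = Mul(Mul(2, G), Mul(Rational(1, 2), Pow(G, -1))) = 1)
Function('T')(A) = Mul(Pow(Add(-6, A), -1), Add(-1, A)) (Function('T')(A) = Mul(Add(-1, A), Pow(Add(-6, A), -1)) = Mul(Pow(Add(-6, A), -1), Add(-1, A)))
Mul(Add(-1090, Function('d')(36)), Function('T')(-24)) = Mul(Add(-1090, 1), Mul(Pow(Add(-6, -24), -1), Add(-1, -24))) = Mul(-1089, Mul(Pow(-30, -1), -25)) = Mul(-1089, Mul(Rational(-1, 30), -25)) = Mul(-1089, Rational(5, 6)) = Rational(-1815, 2)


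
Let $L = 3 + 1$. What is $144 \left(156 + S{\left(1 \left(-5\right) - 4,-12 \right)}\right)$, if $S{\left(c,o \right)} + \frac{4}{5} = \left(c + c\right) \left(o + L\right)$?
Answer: $\frac{215424}{5} \approx 43085.0$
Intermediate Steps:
$L = 4$
$S{\left(c,o \right)} = - \frac{4}{5} + 2 c \left(4 + o\right)$ ($S{\left(c,o \right)} = - \frac{4}{5} + \left(c + c\right) \left(o + 4\right) = - \frac{4}{5} + 2 c \left(4 + o\right)$)
$144 \left(156 + S{\left(1 \left(-5\right) - 4,-12 \right)}\right) = 144 \left(156 + \left(- \frac{4}{5} + 8 \left(1 \left(-5\right) - 4\right) + 2 \left(1 \left(-5\right) - 4\right) \left(-12\right)\right)\right) = 144 \left(156 + \left(- \frac{4}{5} + 8 \left(-5 - 4\right) + 2 \left(-5 - 4\right) \left(-12\right)\right)\right) = 144 \left(156 + \left(- \frac{4}{5} + 8 \left(-9\right) + 2 \left(-9\right) \left(-12\right)\right)\right) = 144 \left(156 - - \frac{716}{5}\right) = 144 \left(156 + \frac{716}{5}\right) = 144 \cdot \frac{1496}{5} = \frac{215424}{5}$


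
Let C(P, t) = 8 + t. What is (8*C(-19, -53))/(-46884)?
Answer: 30/3907 ≈ 0.0076785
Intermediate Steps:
(8*C(-19, -53))/(-46884) = (8*(8 - 53))/(-46884) = (8*(-45))*(-1/46884) = -360*(-1/46884) = 30/3907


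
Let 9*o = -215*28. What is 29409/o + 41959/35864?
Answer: -2309981551/53975320 ≈ -42.797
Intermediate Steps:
o = -6020/9 (o = (-215*28)/9 = (⅑)*(-6020) = -6020/9 ≈ -668.89)
29409/o + 41959/35864 = 29409/(-6020/9) + 41959/35864 = 29409*(-9/6020) + 41959*(1/35864) = -264681/6020 + 41959/35864 = -2309981551/53975320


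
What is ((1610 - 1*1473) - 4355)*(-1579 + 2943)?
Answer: -5753352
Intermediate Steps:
((1610 - 1*1473) - 4355)*(-1579 + 2943) = ((1610 - 1473) - 4355)*1364 = (137 - 4355)*1364 = -4218*1364 = -5753352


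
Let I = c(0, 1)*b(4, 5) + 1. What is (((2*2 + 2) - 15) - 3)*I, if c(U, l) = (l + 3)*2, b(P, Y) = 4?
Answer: -396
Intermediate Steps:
c(U, l) = 6 + 2*l (c(U, l) = (3 + l)*2 = 6 + 2*l)
I = 33 (I = (6 + 2*1)*4 + 1 = (6 + 2)*4 + 1 = 8*4 + 1 = 32 + 1 = 33)
(((2*2 + 2) - 15) - 3)*I = (((2*2 + 2) - 15) - 3)*33 = (((4 + 2) - 15) - 3)*33 = ((6 - 15) - 3)*33 = (-9 - 3)*33 = -12*33 = -396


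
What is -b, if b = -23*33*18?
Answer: 13662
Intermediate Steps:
b = -13662 (b = -759*18 = -13662)
-b = -1*(-13662) = 13662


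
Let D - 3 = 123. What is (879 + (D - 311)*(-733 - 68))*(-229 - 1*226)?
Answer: -67824120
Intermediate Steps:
D = 126 (D = 3 + 123 = 126)
(879 + (D - 311)*(-733 - 68))*(-229 - 1*226) = (879 + (126 - 311)*(-733 - 68))*(-229 - 1*226) = (879 - 185*(-801))*(-229 - 226) = (879 + 148185)*(-455) = 149064*(-455) = -67824120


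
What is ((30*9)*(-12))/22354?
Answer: -1620/11177 ≈ -0.14494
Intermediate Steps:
((30*9)*(-12))/22354 = (270*(-12))*(1/22354) = -3240*1/22354 = -1620/11177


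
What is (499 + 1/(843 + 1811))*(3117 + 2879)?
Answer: 3970392306/1327 ≈ 2.9920e+6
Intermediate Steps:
(499 + 1/(843 + 1811))*(3117 + 2879) = (499 + 1/2654)*5996 = (1324347/2654)*5996 = 3970392306/1327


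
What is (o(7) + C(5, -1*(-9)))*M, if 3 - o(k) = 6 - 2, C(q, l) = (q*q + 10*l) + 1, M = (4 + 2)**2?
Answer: 4140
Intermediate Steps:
M = 36 (M = 6**2 = 36)
C(q, l) = 1 + q**2 + 10*l (C(q, l) = (q**2 + 10*l) + 1 = 1 + q**2 + 10*l)
o(k) = -1 (o(k) = 3 - (6 - 2) = 3 - 1*4 = 3 - 4 = -1)
(o(7) + C(5, -1*(-9)))*M = (-1 + (1 + 5**2 + 10*(-1*(-9))))*36 = (-1 + (1 + 25 + 10*9))*36 = (-1 + (1 + 25 + 90))*36 = (-1 + 116)*36 = 115*36 = 4140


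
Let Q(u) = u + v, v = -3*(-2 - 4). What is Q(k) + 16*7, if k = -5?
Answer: 125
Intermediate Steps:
v = 18 (v = -3*(-6) = 18)
Q(u) = 18 + u (Q(u) = u + 18 = 18 + u)
Q(k) + 16*7 = (18 - 5) + 16*7 = 13 + 112 = 125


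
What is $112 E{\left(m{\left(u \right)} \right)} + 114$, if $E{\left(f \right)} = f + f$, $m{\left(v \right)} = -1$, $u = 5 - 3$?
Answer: $-110$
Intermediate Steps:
$u = 2$
$E{\left(f \right)} = 2 f$
$112 E{\left(m{\left(u \right)} \right)} + 114 = 112 \cdot 2 \left(-1\right) + 114 = 112 \left(-2\right) + 114 = -224 + 114 = -110$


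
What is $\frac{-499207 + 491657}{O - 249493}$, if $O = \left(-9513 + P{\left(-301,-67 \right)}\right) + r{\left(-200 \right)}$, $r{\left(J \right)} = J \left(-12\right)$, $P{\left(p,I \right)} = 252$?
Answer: $\frac{3775}{128177} \approx 0.029451$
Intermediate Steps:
$r{\left(J \right)} = - 12 J$
$O = -6861$ ($O = \left(-9513 + 252\right) - -2400 = -9261 + 2400 = -6861$)
$\frac{-499207 + 491657}{O - 249493} = \frac{-499207 + 491657}{-6861 - 249493} = - \frac{7550}{-256354} = \left(-7550\right) \left(- \frac{1}{256354}\right) = \frac{3775}{128177}$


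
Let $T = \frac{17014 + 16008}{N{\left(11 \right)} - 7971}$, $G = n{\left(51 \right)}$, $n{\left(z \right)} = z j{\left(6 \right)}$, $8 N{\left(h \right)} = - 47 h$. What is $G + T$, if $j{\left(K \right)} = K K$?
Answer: $\frac{117763084}{64285} \approx 1831.9$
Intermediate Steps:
$j{\left(K \right)} = K^{2}$
$N{\left(h \right)} = - \frac{47 h}{8}$ ($N{\left(h \right)} = \frac{\left(-47\right) h}{8} = - \frac{47 h}{8}$)
$n{\left(z \right)} = 36 z$ ($n{\left(z \right)} = z 6^{2} = z 36 = 36 z$)
$G = 1836$ ($G = 36 \cdot 51 = 1836$)
$T = - \frac{264176}{64285}$ ($T = \frac{17014 + 16008}{\left(- \frac{47}{8}\right) 11 - 7971} = \frac{33022}{- \frac{517}{8} - 7971} = \frac{33022}{- \frac{64285}{8}} = 33022 \left(- \frac{8}{64285}\right) = - \frac{264176}{64285} \approx -4.1095$)
$G + T = 1836 - \frac{264176}{64285} = \frac{117763084}{64285}$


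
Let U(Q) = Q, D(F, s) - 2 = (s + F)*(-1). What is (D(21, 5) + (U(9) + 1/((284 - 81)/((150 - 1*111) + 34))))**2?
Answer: 8832784/41209 ≈ 214.34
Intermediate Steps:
D(F, s) = 2 - F - s (D(F, s) = 2 + (s + F)*(-1) = 2 + (F + s)*(-1) = 2 + (-F - s) = 2 - F - s)
(D(21, 5) + (U(9) + 1/((284 - 81)/((150 - 1*111) + 34))))**2 = ((2 - 1*21 - 1*5) + (9 + 1/((284 - 81)/((150 - 1*111) + 34))))**2 = ((2 - 21 - 5) + (9 + 1/(203/((150 - 111) + 34))))**2 = (-24 + (9 + 1/(203/(39 + 34))))**2 = (-24 + (9 + 1/(203/73)))**2 = (-24 + (9 + 73/203))**2 = (-24 + 1900/203)**2 = (-2972/203)**2 = 8832784/41209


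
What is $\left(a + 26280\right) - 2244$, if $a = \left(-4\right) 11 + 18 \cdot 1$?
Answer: $24010$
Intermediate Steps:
$a = -26$ ($a = -44 + 18 = -26$)
$\left(a + 26280\right) - 2244 = \left(-26 + 26280\right) - 2244 = 26254 - 2244 = 24010$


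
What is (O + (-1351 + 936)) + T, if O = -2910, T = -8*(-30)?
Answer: -3085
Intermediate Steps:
T = 240
(O + (-1351 + 936)) + T = (-2910 + (-1351 + 936)) + 240 = (-2910 - 415) + 240 = -3325 + 240 = -3085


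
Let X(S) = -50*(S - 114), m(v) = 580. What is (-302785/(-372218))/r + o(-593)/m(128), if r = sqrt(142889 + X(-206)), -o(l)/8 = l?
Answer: 1186/145 + 43255*sqrt(158889)/8448763686 ≈ 8.1814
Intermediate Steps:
o(l) = -8*l
X(S) = 5700 - 50*S (X(S) = -50*(-114 + S) = 5700 - 50*S)
r = sqrt(158889) (r = sqrt(142889 + (5700 - 50*(-206))) = sqrt(142889 + (5700 + 10300)) = sqrt(142889 + 16000) = sqrt(158889) ≈ 398.61)
(-302785/(-372218))/r + o(-593)/m(128) = (-302785/(-372218))/(sqrt(158889)) - 8*(-593)/580 = (-302785*(-1/372218))*(sqrt(158889)/158889) + 4744*(1/580) = 43255*(sqrt(158889)/158889)/53174 + 1186/145 = 43255*sqrt(158889)/8448763686 + 1186/145 = 1186/145 + 43255*sqrt(158889)/8448763686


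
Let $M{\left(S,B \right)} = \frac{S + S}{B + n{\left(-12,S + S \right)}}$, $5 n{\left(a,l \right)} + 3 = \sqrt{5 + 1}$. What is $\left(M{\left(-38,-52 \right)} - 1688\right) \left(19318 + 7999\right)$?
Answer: $- \frac{3186451671668}{69163} + \frac{10380460 \sqrt{6}}{69163} \approx -4.6071 \cdot 10^{7}$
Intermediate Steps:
$n{\left(a,l \right)} = - \frac{3}{5} + \frac{\sqrt{6}}{5}$ ($n{\left(a,l \right)} = - \frac{3}{5} + \frac{\sqrt{5 + 1}}{5} = - \frac{3}{5} + \frac{\sqrt{6}}{5}$)
$M{\left(S,B \right)} = \frac{2 S}{- \frac{3}{5} + B + \frac{\sqrt{6}}{5}}$ ($M{\left(S,B \right)} = \frac{S + S}{B - \left(\frac{3}{5} - \frac{\sqrt{6}}{5}\right)} = \frac{2 S}{- \frac{3}{5} + B + \frac{\sqrt{6}}{5}}$)
$\left(M{\left(-38,-52 \right)} - 1688\right) \left(19318 + 7999\right) = \left(10 \left(-38\right) \frac{1}{-3 + \sqrt{6} + 5 \left(-52\right)} - 1688\right) \left(19318 + 7999\right) = \left(10 \left(-38\right) \frac{1}{-3 + \sqrt{6} - 260} - 1688\right) 27317 = \left(10 \left(-38\right) \frac{1}{-263 + \sqrt{6}} - 1688\right) 27317 = \left(- \frac{380}{-263 + \sqrt{6}} - 1688\right) 27317 = \left(-1688 - \frac{380}{-263 + \sqrt{6}}\right) 27317 = -46111096 - \frac{10380460}{-263 + \sqrt{6}}$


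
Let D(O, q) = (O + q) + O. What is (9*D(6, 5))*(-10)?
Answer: -1530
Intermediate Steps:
D(O, q) = q + 2*O
(9*D(6, 5))*(-10) = (9*(5 + 2*6))*(-10) = (9*(5 + 12))*(-10) = (9*17)*(-10) = 153*(-10) = -1530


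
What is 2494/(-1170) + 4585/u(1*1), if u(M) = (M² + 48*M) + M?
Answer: 20959/234 ≈ 89.568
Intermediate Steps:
u(M) = M² + 49*M
2494/(-1170) + 4585/u(1*1) = 2494/(-1170) + 4585/(((1*1)*(49 + 1*1))) = 2494*(-1/1170) + 4585/((1*(49 + 1))) = -1247/585 + 4585/((1*50)) = -1247/585 + 4585/50 = -1247/585 + 4585*(1/50) = -1247/585 + 917/10 = 20959/234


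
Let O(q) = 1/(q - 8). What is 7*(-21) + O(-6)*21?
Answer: -297/2 ≈ -148.50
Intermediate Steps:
O(q) = 1/(-8 + q)
7*(-21) + O(-6)*21 = 7*(-21) + 21/(-8 - 6) = -147 + 21/(-14) = -147 - 1/14*21 = -147 - 3/2 = -297/2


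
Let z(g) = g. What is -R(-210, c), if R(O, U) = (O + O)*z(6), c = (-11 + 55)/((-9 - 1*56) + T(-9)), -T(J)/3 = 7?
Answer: 2520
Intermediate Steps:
T(J) = -21 (T(J) = -3*7 = -21)
c = -22/43 (c = (-11 + 55)/((-9 - 1*56) - 21) = 44/((-9 - 56) - 21) = 44/(-65 - 21) = 44/(-86) = 44*(-1/86) = -22/43 ≈ -0.51163)
R(O, U) = 12*O (R(O, U) = (O + O)*6 = (2*O)*6 = 12*O)
-R(-210, c) = -12*(-210) = -1*(-2520) = 2520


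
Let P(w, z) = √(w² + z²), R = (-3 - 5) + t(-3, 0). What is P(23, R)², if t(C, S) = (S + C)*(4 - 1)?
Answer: 818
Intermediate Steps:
t(C, S) = 3*C + 3*S (t(C, S) = (C + S)*3 = 3*C + 3*S)
R = -17 (R = (-3 - 5) + (3*(-3) + 3*0) = -8 + (-9 + 0) = -8 - 9 = -17)
P(23, R)² = (√(23² + (-17)²))² = (√(529 + 289))² = (√818)² = 818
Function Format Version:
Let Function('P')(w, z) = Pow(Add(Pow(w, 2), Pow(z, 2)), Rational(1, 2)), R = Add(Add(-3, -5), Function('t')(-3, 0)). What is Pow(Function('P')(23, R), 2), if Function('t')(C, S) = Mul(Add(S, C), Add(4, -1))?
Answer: 818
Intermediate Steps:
Function('t')(C, S) = Add(Mul(3, C), Mul(3, S)) (Function('t')(C, S) = Mul(Add(C, S), 3) = Add(Mul(3, C), Mul(3, S)))
R = -17 (R = Add(Add(-3, -5), Add(Mul(3, -3), Mul(3, 0))) = Add(-8, Add(-9, 0)) = Add(-8, -9) = -17)
Pow(Function('P')(23, R), 2) = Pow(Pow(Add(Pow(23, 2), Pow(-17, 2)), Rational(1, 2)), 2) = Pow(Pow(Add(529, 289), Rational(1, 2)), 2) = Pow(Pow(818, Rational(1, 2)), 2) = 818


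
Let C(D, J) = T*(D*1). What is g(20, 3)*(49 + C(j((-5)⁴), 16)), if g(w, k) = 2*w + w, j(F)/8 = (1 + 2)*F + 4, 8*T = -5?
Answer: -560760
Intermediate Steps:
T = -5/8 (T = (⅛)*(-5) = -5/8 ≈ -0.62500)
j(F) = 32 + 24*F (j(F) = 8*((1 + 2)*F + 4) = 8*(3*F + 4) = 8*(4 + 3*F) = 32 + 24*F)
g(w, k) = 3*w
C(D, J) = -5*D/8
g(20, 3)*(49 + C(j((-5)⁴), 16)) = (3*20)*(49 - 5*(32 + 24*(-5)⁴)/8) = 60*(49 - 5*(32 + 24*625)/8) = 60*(49 - 5*(32 + 15000)/8) = 60*(49 - 5/8*15032) = 60*(49 - 9395) = 60*(-9346) = -560760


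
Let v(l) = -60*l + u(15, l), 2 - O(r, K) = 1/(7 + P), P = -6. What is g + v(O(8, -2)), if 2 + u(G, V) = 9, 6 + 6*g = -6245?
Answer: -6569/6 ≈ -1094.8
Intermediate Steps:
g = -6251/6 (g = -1 + (⅙)*(-6245) = -1 - 6245/6 = -6251/6 ≈ -1041.8)
u(G, V) = 7 (u(G, V) = -2 + 9 = 7)
O(r, K) = 1 (O(r, K) = 2 - 1/(7 - 6) = 2 - 1/1 = 2 - 1*1 = 2 - 1 = 1)
v(l) = 7 - 60*l (v(l) = -60*l + 7 = 7 - 60*l)
g + v(O(8, -2)) = -6251/6 + (7 - 60*1) = -6251/6 + (7 - 60) = -6251/6 - 53 = -6569/6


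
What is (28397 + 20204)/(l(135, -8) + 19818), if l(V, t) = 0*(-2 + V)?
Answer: 48601/19818 ≈ 2.4524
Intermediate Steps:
l(V, t) = 0
(28397 + 20204)/(l(135, -8) + 19818) = (28397 + 20204)/(0 + 19818) = 48601/19818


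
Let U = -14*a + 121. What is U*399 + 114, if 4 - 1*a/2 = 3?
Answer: 37221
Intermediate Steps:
a = 2 (a = 8 - 2*3 = 8 - 6 = 2)
U = 93 (U = -14*2 + 121 = -28 + 121 = 93)
U*399 + 114 = 93*399 + 114 = 37107 + 114 = 37221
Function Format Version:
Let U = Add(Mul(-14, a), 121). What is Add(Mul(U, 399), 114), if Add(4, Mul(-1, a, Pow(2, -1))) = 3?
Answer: 37221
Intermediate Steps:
a = 2 (a = Add(8, Mul(-2, 3)) = Add(8, -6) = 2)
U = 93 (U = Add(Mul(-14, 2), 121) = Add(-28, 121) = 93)
Add(Mul(U, 399), 114) = Add(Mul(93, 399), 114) = Add(37107, 114) = 37221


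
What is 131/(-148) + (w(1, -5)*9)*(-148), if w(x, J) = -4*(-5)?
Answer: -3942851/148 ≈ -26641.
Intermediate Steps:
w(x, J) = 20
131/(-148) + (w(1, -5)*9)*(-148) = 131/(-148) + (20*9)*(-148) = 131*(-1/148) + 180*(-148) = -131/148 - 26640 = -3942851/148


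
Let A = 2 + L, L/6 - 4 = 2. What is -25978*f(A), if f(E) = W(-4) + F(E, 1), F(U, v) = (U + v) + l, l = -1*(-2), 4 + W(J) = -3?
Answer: -883252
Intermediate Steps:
L = 36 (L = 24 + 6*2 = 24 + 12 = 36)
W(J) = -7 (W(J) = -4 - 3 = -7)
l = 2
A = 38 (A = 2 + 36 = 38)
F(U, v) = 2 + U + v (F(U, v) = (U + v) + 2 = 2 + U + v)
f(E) = -4 + E (f(E) = -7 + (2 + E + 1) = -7 + (3 + E) = -4 + E)
-25978*f(A) = -25978*(-4 + 38) = -25978*34 = -883252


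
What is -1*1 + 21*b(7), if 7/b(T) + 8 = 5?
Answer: -50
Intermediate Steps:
b(T) = -7/3 (b(T) = 7/(-8 + 5) = 7/(-3) = 7*(-⅓) = -7/3)
-1*1 + 21*b(7) = -1*1 + 21*(-7/3) = -1 - 49 = -50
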